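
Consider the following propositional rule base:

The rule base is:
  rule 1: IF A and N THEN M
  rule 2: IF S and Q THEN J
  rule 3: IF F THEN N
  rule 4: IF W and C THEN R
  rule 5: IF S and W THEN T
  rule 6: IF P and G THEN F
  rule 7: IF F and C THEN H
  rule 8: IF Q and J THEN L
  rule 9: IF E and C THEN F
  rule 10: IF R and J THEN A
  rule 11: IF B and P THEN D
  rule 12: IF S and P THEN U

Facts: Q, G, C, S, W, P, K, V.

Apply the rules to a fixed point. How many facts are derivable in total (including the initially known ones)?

[1] rule 2 [IF S and Q THEN J]; rule 4 [IF W and C THEN R]; rule 5 [IF S and W THEN T]; rule 6 [IF P and G THEN F]; rule 12 [IF S and P THEN U]. ⇒ new: J, R, T, F, U.
[2] rule 3 [IF F THEN N]; rule 7 [IF F and C THEN H]; rule 8 [IF Q and J THEN L]; rule 10 [IF R and J THEN A]. ⇒ new: N, H, L, A.
[3] rule 1 [IF A and N THEN M]. ⇒ new: M.
Closure: {A, C, F, G, H, J, K, L, M, N, P, Q, R, S, T, U, V, W} — 18 facts.

18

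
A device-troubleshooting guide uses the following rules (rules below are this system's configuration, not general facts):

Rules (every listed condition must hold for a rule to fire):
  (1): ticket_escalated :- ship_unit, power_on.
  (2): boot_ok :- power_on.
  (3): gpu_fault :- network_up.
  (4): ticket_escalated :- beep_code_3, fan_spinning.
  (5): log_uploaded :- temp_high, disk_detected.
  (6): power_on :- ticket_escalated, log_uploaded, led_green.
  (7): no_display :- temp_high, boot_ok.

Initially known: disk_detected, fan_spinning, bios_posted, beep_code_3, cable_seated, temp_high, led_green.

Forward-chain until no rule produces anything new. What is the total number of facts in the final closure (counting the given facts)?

12

Round 1 fires (4), (5), giving ticket_escalated, log_uploaded.
Round 2 fires (6), giving power_on.
Round 3 fires (2), giving boot_ok.
Round 4 fires (7), giving no_display.
Closure: {beep_code_3, bios_posted, boot_ok, cable_seated, disk_detected, fan_spinning, led_green, log_uploaded, no_display, power_on, temp_high, ticket_escalated} — 12 facts.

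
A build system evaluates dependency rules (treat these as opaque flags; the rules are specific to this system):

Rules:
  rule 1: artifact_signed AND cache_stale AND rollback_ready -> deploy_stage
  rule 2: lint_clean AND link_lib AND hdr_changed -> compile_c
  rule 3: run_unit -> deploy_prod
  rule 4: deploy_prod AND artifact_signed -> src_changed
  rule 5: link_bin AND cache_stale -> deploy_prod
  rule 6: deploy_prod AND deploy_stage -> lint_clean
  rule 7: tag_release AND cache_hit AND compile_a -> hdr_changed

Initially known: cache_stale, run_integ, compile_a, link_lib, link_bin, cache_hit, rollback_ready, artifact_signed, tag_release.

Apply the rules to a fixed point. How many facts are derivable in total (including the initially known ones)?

Round 1: rule 1 [artifact_signed AND cache_stale AND rollback_ready -> deploy_stage]; rule 5 [link_bin AND cache_stale -> deploy_prod]; rule 7 [tag_release AND cache_hit AND compile_a -> hdr_changed]. Adds deploy_stage, deploy_prod, hdr_changed.
Round 2: rule 4 [deploy_prod AND artifact_signed -> src_changed]; rule 6 [deploy_prod AND deploy_stage -> lint_clean]. Adds src_changed, lint_clean.
Round 3: rule 2 [lint_clean AND link_lib AND hdr_changed -> compile_c]. Adds compile_c.
Closure: {artifact_signed, cache_hit, cache_stale, compile_a, compile_c, deploy_prod, deploy_stage, hdr_changed, link_bin, link_lib, lint_clean, rollback_ready, run_integ, src_changed, tag_release} — 15 facts.

15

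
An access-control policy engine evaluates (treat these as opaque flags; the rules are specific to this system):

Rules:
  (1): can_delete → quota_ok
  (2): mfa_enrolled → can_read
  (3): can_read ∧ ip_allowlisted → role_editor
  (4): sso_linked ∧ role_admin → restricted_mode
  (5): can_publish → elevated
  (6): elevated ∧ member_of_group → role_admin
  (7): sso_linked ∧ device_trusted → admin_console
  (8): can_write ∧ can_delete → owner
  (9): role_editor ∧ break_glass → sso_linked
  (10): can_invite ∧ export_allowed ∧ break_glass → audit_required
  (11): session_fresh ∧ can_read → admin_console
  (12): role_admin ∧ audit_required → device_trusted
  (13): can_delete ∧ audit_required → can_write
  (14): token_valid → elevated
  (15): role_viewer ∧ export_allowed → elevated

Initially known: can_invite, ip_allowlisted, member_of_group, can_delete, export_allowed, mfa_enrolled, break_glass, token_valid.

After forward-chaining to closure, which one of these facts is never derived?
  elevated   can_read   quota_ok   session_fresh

session_fresh

Round 1 — (1), (2), (10), (14), derive quota_ok, can_read, audit_required, elevated.
Round 2 — (3), (6), (13), derive role_editor, role_admin, can_write.
Round 3 — (8), (9), (12), derive owner, sso_linked, device_trusted.
Round 4 — (4), (7), derive restricted_mode, admin_console.
Derived: quota_ok (round 1), can_read (round 1), elevated (round 1). session_fresh never appears in any round.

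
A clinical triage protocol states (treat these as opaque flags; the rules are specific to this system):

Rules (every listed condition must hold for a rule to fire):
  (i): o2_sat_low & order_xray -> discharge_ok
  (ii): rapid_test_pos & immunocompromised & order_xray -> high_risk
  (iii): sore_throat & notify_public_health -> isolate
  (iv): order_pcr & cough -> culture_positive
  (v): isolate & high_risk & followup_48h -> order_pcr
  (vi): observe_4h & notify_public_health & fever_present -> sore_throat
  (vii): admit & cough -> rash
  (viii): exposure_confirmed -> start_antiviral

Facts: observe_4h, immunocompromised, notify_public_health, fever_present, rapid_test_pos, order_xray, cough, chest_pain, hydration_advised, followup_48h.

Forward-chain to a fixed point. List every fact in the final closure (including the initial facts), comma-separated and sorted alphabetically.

chest_pain, cough, culture_positive, fever_present, followup_48h, high_risk, hydration_advised, immunocompromised, isolate, notify_public_health, observe_4h, order_pcr, order_xray, rapid_test_pos, sore_throat

Round 1 fires (ii), (vi), giving high_risk, sore_throat.
Round 2 fires (iii), giving isolate.
Round 3 fires (v), giving order_pcr.
Round 4 fires (iv), giving culture_positive.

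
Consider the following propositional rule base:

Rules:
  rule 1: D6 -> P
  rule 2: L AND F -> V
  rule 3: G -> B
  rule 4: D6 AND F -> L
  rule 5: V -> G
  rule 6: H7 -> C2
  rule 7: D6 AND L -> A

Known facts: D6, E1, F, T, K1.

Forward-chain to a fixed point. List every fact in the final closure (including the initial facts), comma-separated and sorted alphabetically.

A, B, D6, E1, F, G, K1, L, P, T, V

[1] rule 1 [D6 -> P]; rule 4 [D6 AND F -> L]. ⇒ new: P, L.
[2] rule 2 [L AND F -> V]; rule 7 [D6 AND L -> A]. ⇒ new: V, A.
[3] rule 5 [V -> G]. ⇒ new: G.
[4] rule 3 [G -> B]. ⇒ new: B.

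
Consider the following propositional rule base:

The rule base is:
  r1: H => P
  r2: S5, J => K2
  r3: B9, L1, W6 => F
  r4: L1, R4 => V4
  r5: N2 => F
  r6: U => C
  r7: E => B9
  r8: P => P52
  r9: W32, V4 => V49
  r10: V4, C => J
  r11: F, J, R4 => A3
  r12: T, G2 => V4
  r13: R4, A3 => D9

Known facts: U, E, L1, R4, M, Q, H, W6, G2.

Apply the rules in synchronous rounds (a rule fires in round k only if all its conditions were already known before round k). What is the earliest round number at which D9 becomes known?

Round 1: r1 [H => P]; r4 [L1, R4 => V4]; r6 [U => C]; r7 [E => B9]. New: P, V4, C, B9.
Round 2: r3 [B9, L1, W6 => F]; r8 [P => P52]; r10 [V4, C => J]. New: F, P52, J.
Round 3: r11 [F, J, R4 => A3]. New: A3.
Round 4: r13 [R4, A3 => D9]. New: D9.
D9 first appears in round 4.

4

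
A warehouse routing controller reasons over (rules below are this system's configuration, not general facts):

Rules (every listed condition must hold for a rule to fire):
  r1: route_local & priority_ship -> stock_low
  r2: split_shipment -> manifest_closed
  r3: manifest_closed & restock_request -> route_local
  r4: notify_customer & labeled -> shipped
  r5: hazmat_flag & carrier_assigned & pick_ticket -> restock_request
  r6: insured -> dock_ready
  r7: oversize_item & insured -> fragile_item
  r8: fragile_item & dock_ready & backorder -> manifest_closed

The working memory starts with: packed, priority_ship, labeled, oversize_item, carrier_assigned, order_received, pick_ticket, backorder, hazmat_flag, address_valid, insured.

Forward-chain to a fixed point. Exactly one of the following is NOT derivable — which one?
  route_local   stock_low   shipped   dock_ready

shipped

[1] r5 [hazmat_flag & carrier_assigned & pick_ticket -> restock_request]; r6 [insured -> dock_ready]; r7 [oversize_item & insured -> fragile_item]. ⇒ new: restock_request, dock_ready, fragile_item.
[2] r8 [fragile_item & dock_ready & backorder -> manifest_closed]. ⇒ new: manifest_closed.
[3] r3 [manifest_closed & restock_request -> route_local]. ⇒ new: route_local.
[4] r1 [route_local & priority_ship -> stock_low]. ⇒ new: stock_low.
Derived: stock_low (round 4), route_local (round 3), dock_ready (round 1). shipped never appears in any round.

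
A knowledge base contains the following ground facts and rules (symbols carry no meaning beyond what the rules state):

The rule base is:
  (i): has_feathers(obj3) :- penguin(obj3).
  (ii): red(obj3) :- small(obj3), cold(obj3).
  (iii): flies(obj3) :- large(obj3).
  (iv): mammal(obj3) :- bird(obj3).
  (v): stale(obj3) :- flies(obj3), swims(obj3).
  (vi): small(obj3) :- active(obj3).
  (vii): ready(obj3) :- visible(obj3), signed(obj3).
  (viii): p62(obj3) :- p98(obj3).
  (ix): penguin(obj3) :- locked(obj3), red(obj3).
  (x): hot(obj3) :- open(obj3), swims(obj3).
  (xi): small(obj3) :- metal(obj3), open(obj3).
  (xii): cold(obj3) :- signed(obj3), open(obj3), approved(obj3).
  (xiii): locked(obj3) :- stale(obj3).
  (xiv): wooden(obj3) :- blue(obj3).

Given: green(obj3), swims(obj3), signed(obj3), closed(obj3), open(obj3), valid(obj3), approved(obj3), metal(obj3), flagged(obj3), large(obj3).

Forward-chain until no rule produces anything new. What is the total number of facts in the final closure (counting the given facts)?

19

Round 1 — (iii), (x), (xi), (xii), derive flies(obj3), hot(obj3), small(obj3), cold(obj3).
Round 2 — (ii), (v), derive red(obj3), stale(obj3).
Round 3 — (xiii), derive locked(obj3).
Round 4 — (ix), derive penguin(obj3).
Round 5 — (i), derive has_feathers(obj3).
Closure: {approved(obj3), closed(obj3), cold(obj3), flagged(obj3), flies(obj3), green(obj3), has_feathers(obj3), hot(obj3), large(obj3), locked(obj3), metal(obj3), open(obj3), penguin(obj3), red(obj3), signed(obj3), small(obj3), stale(obj3), swims(obj3), valid(obj3)} — 19 facts.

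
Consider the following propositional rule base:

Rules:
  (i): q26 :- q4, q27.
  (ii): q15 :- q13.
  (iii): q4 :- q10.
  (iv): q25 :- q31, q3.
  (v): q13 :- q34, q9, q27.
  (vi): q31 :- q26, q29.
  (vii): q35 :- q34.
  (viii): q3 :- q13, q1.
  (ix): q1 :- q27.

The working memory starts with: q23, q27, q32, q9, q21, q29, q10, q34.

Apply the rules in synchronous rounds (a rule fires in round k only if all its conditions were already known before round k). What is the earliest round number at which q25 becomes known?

Round 1: (iii) [q4 :- q10.]; (v) [q13 :- q34, q9, q27.]; (vii) [q35 :- q34.]; (ix) [q1 :- q27.]. Adds q4, q13, q35, q1.
Round 2: (i) [q26 :- q4, q27.]; (ii) [q15 :- q13.]; (viii) [q3 :- q13, q1.]. Adds q26, q15, q3.
Round 3: (vi) [q31 :- q26, q29.]. Adds q31.
Round 4: (iv) [q25 :- q31, q3.]. Adds q25.
q25 first appears in round 4.

4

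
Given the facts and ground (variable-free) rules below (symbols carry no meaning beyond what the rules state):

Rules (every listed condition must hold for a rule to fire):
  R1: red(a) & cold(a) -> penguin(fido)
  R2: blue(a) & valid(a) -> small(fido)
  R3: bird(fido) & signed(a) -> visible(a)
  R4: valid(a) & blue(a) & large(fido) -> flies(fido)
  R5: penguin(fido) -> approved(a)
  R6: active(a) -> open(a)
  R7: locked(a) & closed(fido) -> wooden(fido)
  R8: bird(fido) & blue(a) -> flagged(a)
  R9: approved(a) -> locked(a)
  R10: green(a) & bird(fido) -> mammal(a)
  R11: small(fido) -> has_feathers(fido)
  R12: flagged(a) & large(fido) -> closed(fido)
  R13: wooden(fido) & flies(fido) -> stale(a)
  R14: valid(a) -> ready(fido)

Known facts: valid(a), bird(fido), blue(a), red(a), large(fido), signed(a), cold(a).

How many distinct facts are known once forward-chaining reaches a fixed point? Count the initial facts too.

19

Round 1 fires R1, R2, R3, R4, R8, R14, giving penguin(fido), small(fido), visible(a), flies(fido), flagged(a), ready(fido).
Round 2 fires R5, R11, R12, giving approved(a), has_feathers(fido), closed(fido).
Round 3 fires R9, giving locked(a).
Round 4 fires R7, giving wooden(fido).
Round 5 fires R13, giving stale(a).
Closure: {approved(a), bird(fido), blue(a), closed(fido), cold(a), flagged(a), flies(fido), has_feathers(fido), large(fido), locked(a), penguin(fido), ready(fido), red(a), signed(a), small(fido), stale(a), valid(a), visible(a), wooden(fido)} — 19 facts.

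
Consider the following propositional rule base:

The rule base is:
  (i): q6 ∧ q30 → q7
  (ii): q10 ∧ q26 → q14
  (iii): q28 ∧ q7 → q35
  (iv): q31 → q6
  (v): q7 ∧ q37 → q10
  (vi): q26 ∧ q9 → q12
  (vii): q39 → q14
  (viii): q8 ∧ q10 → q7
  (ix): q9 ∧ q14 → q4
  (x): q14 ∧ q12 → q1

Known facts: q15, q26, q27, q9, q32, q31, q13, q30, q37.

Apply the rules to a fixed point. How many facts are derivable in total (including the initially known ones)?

16

Round 1 — (iv), (vi), derive q6, q12.
Round 2 — (i), derive q7.
Round 3 — (v), derive q10.
Round 4 — (ii), derive q14.
Round 5 — (ix), (x), derive q4, q1.
Closure: {q1, q10, q12, q13, q14, q15, q26, q27, q30, q31, q32, q37, q4, q6, q7, q9} — 16 facts.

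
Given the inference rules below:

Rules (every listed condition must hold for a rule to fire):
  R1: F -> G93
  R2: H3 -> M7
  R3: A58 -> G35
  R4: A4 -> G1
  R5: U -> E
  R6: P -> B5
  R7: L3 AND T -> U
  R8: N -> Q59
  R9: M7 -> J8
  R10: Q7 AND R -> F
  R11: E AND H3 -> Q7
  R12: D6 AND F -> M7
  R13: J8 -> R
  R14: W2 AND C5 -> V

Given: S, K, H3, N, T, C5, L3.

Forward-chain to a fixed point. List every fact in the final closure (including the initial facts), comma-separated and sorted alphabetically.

C5, E, F, G93, H3, J8, K, L3, M7, N, Q59, Q7, R, S, T, U

Round 1 fires R2, R7, R8, giving M7, U, Q59.
Round 2 fires R5, R9, giving E, J8.
Round 3 fires R11, R13, giving Q7, R.
Round 4 fires R10, giving F.
Round 5 fires R1, giving G93.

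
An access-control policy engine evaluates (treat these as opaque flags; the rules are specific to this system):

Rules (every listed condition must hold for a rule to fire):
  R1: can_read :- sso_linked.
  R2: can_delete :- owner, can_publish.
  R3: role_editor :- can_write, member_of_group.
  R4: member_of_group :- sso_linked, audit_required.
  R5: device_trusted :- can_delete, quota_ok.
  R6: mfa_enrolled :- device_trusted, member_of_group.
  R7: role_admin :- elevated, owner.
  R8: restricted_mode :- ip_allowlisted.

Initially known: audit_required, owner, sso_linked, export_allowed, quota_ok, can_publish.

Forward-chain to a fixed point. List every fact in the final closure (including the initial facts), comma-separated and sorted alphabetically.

audit_required, can_delete, can_publish, can_read, device_trusted, export_allowed, member_of_group, mfa_enrolled, owner, quota_ok, sso_linked

Round 1: R1 [can_read :- sso_linked.]; R2 [can_delete :- owner, can_publish.]; R4 [member_of_group :- sso_linked, audit_required.]. New: can_read, can_delete, member_of_group.
Round 2: R5 [device_trusted :- can_delete, quota_ok.]. New: device_trusted.
Round 3: R6 [mfa_enrolled :- device_trusted, member_of_group.]. New: mfa_enrolled.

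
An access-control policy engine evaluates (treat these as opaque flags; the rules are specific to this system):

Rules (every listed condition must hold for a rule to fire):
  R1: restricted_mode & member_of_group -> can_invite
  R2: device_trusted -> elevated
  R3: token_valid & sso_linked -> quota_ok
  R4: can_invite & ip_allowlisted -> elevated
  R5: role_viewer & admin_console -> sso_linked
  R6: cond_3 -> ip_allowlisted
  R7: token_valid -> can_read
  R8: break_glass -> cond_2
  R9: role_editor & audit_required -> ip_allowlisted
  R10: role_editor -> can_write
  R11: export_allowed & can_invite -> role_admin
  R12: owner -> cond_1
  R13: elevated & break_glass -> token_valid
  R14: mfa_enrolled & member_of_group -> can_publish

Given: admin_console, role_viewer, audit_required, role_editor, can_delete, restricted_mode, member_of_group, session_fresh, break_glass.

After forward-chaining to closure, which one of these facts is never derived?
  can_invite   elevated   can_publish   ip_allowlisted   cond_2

Round 1: R1 [restricted_mode & member_of_group -> can_invite]; R5 [role_viewer & admin_console -> sso_linked]; R8 [break_glass -> cond_2]; R9 [role_editor & audit_required -> ip_allowlisted]; R10 [role_editor -> can_write]. Adds can_invite, sso_linked, cond_2, ip_allowlisted, can_write.
Round 2: R4 [can_invite & ip_allowlisted -> elevated]. Adds elevated.
Round 3: R13 [elevated & break_glass -> token_valid]. Adds token_valid.
Round 4: R3 [token_valid & sso_linked -> quota_ok]; R7 [token_valid -> can_read]. Adds quota_ok, can_read.
Derived: cond_2 (round 1), elevated (round 2), can_invite (round 1), ip_allowlisted (round 1). can_publish never appears in any round.

can_publish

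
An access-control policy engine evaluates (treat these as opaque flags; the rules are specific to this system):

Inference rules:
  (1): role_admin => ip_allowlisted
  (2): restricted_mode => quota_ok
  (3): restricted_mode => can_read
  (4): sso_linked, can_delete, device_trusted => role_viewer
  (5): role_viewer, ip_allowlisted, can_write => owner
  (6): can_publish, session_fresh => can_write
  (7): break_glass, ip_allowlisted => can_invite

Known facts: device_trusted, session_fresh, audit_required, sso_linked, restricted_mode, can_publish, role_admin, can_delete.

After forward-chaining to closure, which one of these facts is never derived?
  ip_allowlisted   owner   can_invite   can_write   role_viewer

can_invite

Round 1: (1) [role_admin => ip_allowlisted]; (2) [restricted_mode => quota_ok]; (3) [restricted_mode => can_read]; (4) [sso_linked, can_delete, device_trusted => role_viewer]; (6) [can_publish, session_fresh => can_write]. New: ip_allowlisted, quota_ok, can_read, role_viewer, can_write.
Round 2: (5) [role_viewer, ip_allowlisted, can_write => owner]. New: owner.
Derived: role_viewer (round 1), ip_allowlisted (round 1), owner (round 2), can_write (round 1). can_invite never appears in any round.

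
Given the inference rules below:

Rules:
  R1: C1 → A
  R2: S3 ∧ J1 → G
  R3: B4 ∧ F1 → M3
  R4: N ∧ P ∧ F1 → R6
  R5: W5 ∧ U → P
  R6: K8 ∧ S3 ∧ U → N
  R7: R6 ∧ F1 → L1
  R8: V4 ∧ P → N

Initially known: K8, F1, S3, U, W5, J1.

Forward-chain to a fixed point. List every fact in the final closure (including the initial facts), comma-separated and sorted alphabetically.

F1, G, J1, K8, L1, N, P, R6, S3, U, W5

Round 1 fires R2, R5, R6, giving G, P, N.
Round 2 fires R4, giving R6.
Round 3 fires R7, giving L1.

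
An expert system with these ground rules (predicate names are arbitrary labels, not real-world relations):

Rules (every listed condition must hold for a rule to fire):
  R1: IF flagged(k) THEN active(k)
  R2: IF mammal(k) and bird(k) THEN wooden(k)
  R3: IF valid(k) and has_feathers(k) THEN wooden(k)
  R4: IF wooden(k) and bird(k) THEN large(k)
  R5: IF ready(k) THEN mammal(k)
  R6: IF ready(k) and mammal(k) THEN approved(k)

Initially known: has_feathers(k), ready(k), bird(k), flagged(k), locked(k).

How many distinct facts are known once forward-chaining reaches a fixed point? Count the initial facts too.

[1] R1 [IF flagged(k) THEN active(k)]; R5 [IF ready(k) THEN mammal(k)]. ⇒ new: active(k), mammal(k).
[2] R2 [IF mammal(k) and bird(k) THEN wooden(k)]; R6 [IF ready(k) and mammal(k) THEN approved(k)]. ⇒ new: wooden(k), approved(k).
[3] R4 [IF wooden(k) and bird(k) THEN large(k)]. ⇒ new: large(k).
Closure: {active(k), approved(k), bird(k), flagged(k), has_feathers(k), large(k), locked(k), mammal(k), ready(k), wooden(k)} — 10 facts.

10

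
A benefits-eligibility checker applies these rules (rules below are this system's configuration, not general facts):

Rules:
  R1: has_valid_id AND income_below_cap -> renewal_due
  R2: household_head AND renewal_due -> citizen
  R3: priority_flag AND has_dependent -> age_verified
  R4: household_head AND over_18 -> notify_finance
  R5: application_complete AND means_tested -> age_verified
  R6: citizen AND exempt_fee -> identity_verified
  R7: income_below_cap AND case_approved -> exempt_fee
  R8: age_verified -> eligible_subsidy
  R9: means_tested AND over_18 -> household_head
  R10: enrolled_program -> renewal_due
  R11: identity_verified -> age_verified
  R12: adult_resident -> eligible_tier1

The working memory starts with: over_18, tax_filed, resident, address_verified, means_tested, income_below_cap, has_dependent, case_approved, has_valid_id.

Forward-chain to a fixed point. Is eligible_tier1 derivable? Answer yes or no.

Round 1: R1 [has_valid_id AND income_below_cap -> renewal_due]; R7 [income_below_cap AND case_approved -> exempt_fee]; R9 [means_tested AND over_18 -> household_head]. Adds renewal_due, exempt_fee, household_head.
Round 2: R2 [household_head AND renewal_due -> citizen]; R4 [household_head AND over_18 -> notify_finance]. Adds citizen, notify_finance.
Round 3: R6 [citizen AND exempt_fee -> identity_verified]. Adds identity_verified.
Round 4: R11 [identity_verified -> age_verified]. Adds age_verified.
Round 5: R8 [age_verified -> eligible_subsidy]. Adds eligible_subsidy.
Fixed point reached. eligible_tier1 is concluded only by R12; R12 needs adult_resident (never derived).

no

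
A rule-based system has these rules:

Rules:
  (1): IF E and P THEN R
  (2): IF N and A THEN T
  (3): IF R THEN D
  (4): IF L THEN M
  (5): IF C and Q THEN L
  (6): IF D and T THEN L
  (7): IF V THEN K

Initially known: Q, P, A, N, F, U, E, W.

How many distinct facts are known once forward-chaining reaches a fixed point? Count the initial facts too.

13

Round 1 fires (1), (2), giving R, T.
Round 2 fires (3), giving D.
Round 3 fires (6), giving L.
Round 4 fires (4), giving M.
Closure: {A, D, E, F, L, M, N, P, Q, R, T, U, W} — 13 facts.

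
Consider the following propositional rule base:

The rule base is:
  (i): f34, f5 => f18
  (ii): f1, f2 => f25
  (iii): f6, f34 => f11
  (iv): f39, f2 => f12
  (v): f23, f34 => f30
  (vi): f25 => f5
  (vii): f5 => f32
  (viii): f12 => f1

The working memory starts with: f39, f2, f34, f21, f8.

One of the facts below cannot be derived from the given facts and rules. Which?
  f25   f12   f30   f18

f30

Round 1: (iv) [f39, f2 => f12]. Adds f12.
Round 2: (viii) [f12 => f1]. Adds f1.
Round 3: (ii) [f1, f2 => f25]. Adds f25.
Round 4: (vi) [f25 => f5]. Adds f5.
Round 5: (i) [f34, f5 => f18]; (vii) [f5 => f32]. Adds f18, f32.
Derived: f25 (round 3), f12 (round 1), f18 (round 5). f30 never appears in any round.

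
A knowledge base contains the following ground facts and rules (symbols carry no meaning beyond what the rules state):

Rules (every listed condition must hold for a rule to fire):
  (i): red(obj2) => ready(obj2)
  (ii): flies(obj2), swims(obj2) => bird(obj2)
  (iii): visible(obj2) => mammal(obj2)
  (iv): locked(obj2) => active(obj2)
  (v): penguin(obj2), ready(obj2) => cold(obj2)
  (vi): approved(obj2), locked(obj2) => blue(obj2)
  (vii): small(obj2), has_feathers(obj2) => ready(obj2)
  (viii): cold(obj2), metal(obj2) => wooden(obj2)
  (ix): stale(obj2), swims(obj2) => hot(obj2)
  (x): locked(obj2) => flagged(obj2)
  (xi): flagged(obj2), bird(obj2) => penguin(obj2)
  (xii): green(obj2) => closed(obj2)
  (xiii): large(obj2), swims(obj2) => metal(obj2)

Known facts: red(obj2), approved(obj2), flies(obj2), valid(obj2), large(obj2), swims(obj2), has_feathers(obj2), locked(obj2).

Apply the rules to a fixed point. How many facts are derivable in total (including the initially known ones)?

Round 1: (i) [red(obj2) => ready(obj2)]; (ii) [flies(obj2), swims(obj2) => bird(obj2)]; (iv) [locked(obj2) => active(obj2)]; (vi) [approved(obj2), locked(obj2) => blue(obj2)]; (x) [locked(obj2) => flagged(obj2)]; (xiii) [large(obj2), swims(obj2) => metal(obj2)]. New: ready(obj2), bird(obj2), active(obj2), blue(obj2), flagged(obj2), metal(obj2).
Round 2: (xi) [flagged(obj2), bird(obj2) => penguin(obj2)]. New: penguin(obj2).
Round 3: (v) [penguin(obj2), ready(obj2) => cold(obj2)]. New: cold(obj2).
Round 4: (viii) [cold(obj2), metal(obj2) => wooden(obj2)]. New: wooden(obj2).
Closure: {active(obj2), approved(obj2), bird(obj2), blue(obj2), cold(obj2), flagged(obj2), flies(obj2), has_feathers(obj2), large(obj2), locked(obj2), metal(obj2), penguin(obj2), ready(obj2), red(obj2), swims(obj2), valid(obj2), wooden(obj2)} — 17 facts.

17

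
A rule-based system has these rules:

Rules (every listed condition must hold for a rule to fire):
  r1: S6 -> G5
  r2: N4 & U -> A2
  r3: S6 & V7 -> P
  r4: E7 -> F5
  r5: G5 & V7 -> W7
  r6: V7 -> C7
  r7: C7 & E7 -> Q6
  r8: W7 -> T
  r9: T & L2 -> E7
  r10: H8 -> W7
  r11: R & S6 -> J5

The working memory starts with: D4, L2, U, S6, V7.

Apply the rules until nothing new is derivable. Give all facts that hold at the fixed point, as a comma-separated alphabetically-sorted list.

[1] r1 [S6 -> G5]; r3 [S6 & V7 -> P]; r6 [V7 -> C7]. ⇒ new: G5, P, C7.
[2] r5 [G5 & V7 -> W7]. ⇒ new: W7.
[3] r8 [W7 -> T]. ⇒ new: T.
[4] r9 [T & L2 -> E7]. ⇒ new: E7.
[5] r4 [E7 -> F5]; r7 [C7 & E7 -> Q6]. ⇒ new: F5, Q6.

C7, D4, E7, F5, G5, L2, P, Q6, S6, T, U, V7, W7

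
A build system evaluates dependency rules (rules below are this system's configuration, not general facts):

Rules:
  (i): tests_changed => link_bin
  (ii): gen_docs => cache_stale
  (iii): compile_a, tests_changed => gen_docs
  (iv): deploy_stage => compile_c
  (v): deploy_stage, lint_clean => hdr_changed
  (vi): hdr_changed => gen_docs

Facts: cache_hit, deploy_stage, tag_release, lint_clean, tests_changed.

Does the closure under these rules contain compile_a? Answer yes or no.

no

Round 1: (i) [tests_changed => link_bin]; (iv) [deploy_stage => compile_c]; (v) [deploy_stage, lint_clean => hdr_changed]. Adds link_bin, compile_c, hdr_changed.
Round 2: (vi) [hdr_changed => gen_docs]. Adds gen_docs.
Round 3: (ii) [gen_docs => cache_stale]. Adds cache_stale.
Fixed point reached. No rule has compile_a as a consequent, and it is not given.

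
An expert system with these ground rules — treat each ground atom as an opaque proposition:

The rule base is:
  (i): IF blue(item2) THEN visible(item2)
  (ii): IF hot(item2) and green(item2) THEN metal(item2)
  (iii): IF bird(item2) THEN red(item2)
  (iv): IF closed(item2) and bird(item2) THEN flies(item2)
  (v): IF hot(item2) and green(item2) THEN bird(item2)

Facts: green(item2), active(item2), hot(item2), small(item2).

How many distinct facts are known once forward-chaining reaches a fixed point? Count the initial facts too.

7

Round 1: (ii) [IF hot(item2) and green(item2) THEN metal(item2)]; (v) [IF hot(item2) and green(item2) THEN bird(item2)]. New: metal(item2), bird(item2).
Round 2: (iii) [IF bird(item2) THEN red(item2)]. New: red(item2).
Closure: {active(item2), bird(item2), green(item2), hot(item2), metal(item2), red(item2), small(item2)} — 7 facts.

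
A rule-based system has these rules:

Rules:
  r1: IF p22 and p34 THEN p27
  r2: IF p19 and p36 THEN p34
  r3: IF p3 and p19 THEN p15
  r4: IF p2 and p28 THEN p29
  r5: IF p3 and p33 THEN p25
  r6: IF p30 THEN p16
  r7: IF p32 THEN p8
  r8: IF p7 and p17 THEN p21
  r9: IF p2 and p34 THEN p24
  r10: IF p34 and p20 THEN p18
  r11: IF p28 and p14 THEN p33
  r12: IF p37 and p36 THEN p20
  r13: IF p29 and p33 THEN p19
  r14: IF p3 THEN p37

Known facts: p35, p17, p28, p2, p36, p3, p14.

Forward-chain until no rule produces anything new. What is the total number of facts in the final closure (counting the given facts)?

17

Round 1 — r4, r11, r14, derive p29, p33, p37.
Round 2 — r5, r12, r13, derive p25, p20, p19.
Round 3 — r2, r3, derive p34, p15.
Round 4 — r9, r10, derive p24, p18.
Closure: {p14, p15, p17, p18, p19, p2, p20, p24, p25, p28, p29, p3, p33, p34, p35, p36, p37} — 17 facts.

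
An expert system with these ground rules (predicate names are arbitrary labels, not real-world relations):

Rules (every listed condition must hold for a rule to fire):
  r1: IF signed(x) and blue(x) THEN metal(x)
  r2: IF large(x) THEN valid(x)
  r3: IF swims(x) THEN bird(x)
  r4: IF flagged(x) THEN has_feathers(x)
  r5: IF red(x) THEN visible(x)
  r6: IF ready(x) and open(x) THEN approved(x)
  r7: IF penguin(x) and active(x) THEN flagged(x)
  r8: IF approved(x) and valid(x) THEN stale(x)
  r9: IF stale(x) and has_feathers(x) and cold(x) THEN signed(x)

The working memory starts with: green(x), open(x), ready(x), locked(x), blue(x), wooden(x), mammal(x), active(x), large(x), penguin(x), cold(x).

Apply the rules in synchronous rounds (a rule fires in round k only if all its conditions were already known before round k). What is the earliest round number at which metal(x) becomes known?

4

Round 1 fires r2, r6, r7, giving valid(x), approved(x), flagged(x).
Round 2 fires r4, r8, giving has_feathers(x), stale(x).
Round 3 fires r9, giving signed(x).
Round 4 fires r1, giving metal(x).
metal(x) first appears in round 4.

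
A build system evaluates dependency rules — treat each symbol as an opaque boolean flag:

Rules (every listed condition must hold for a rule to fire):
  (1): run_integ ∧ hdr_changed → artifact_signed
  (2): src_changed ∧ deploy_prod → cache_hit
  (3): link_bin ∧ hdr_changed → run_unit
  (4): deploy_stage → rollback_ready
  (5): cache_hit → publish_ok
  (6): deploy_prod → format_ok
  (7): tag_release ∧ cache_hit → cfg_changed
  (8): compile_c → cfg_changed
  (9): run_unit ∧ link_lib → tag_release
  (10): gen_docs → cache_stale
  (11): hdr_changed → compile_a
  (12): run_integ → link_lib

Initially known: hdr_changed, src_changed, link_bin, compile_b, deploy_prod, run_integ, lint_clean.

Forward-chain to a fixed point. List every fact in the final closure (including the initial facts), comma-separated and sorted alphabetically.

artifact_signed, cache_hit, cfg_changed, compile_a, compile_b, deploy_prod, format_ok, hdr_changed, link_bin, link_lib, lint_clean, publish_ok, run_integ, run_unit, src_changed, tag_release

[1] (1) [run_integ ∧ hdr_changed → artifact_signed]; (2) [src_changed ∧ deploy_prod → cache_hit]; (3) [link_bin ∧ hdr_changed → run_unit]; (6) [deploy_prod → format_ok]; (11) [hdr_changed → compile_a]; (12) [run_integ → link_lib]. ⇒ new: artifact_signed, cache_hit, run_unit, format_ok, compile_a, link_lib.
[2] (5) [cache_hit → publish_ok]; (9) [run_unit ∧ link_lib → tag_release]. ⇒ new: publish_ok, tag_release.
[3] (7) [tag_release ∧ cache_hit → cfg_changed]. ⇒ new: cfg_changed.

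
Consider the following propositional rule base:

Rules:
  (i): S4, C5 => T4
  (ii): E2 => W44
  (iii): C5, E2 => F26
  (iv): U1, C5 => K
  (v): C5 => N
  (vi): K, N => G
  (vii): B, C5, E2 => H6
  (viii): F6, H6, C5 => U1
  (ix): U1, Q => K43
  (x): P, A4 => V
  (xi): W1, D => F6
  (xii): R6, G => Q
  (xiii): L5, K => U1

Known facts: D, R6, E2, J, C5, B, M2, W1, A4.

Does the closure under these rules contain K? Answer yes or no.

[1] (ii) [E2 => W44]; (iii) [C5, E2 => F26]; (v) [C5 => N]; (vii) [B, C5, E2 => H6]; (xi) [W1, D => F6]. ⇒ new: W44, F26, N, H6, F6.
[2] (viii) [F6, H6, C5 => U1]. ⇒ new: U1.
[3] (iv) [U1, C5 => K]. ⇒ new: K.
[4] (vi) [K, N => G]. ⇒ new: G.
[5] (xii) [R6, G => Q]. ⇒ new: Q.
[6] (ix) [U1, Q => K43]. ⇒ new: K43.
K appears in round 3, so it is derivable.

yes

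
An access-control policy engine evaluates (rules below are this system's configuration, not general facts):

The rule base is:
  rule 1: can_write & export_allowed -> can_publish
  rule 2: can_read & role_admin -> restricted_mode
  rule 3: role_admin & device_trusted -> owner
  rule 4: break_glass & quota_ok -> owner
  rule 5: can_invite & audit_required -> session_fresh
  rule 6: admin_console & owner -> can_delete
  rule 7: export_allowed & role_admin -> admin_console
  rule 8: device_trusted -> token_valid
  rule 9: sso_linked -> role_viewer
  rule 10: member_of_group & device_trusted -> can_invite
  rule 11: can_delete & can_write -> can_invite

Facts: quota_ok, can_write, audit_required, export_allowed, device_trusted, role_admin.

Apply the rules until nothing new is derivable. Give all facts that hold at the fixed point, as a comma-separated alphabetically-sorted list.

Round 1: rule 1 [can_write & export_allowed -> can_publish]; rule 3 [role_admin & device_trusted -> owner]; rule 7 [export_allowed & role_admin -> admin_console]; rule 8 [device_trusted -> token_valid]. Adds can_publish, owner, admin_console, token_valid.
Round 2: rule 6 [admin_console & owner -> can_delete]. Adds can_delete.
Round 3: rule 11 [can_delete & can_write -> can_invite]. Adds can_invite.
Round 4: rule 5 [can_invite & audit_required -> session_fresh]. Adds session_fresh.

admin_console, audit_required, can_delete, can_invite, can_publish, can_write, device_trusted, export_allowed, owner, quota_ok, role_admin, session_fresh, token_valid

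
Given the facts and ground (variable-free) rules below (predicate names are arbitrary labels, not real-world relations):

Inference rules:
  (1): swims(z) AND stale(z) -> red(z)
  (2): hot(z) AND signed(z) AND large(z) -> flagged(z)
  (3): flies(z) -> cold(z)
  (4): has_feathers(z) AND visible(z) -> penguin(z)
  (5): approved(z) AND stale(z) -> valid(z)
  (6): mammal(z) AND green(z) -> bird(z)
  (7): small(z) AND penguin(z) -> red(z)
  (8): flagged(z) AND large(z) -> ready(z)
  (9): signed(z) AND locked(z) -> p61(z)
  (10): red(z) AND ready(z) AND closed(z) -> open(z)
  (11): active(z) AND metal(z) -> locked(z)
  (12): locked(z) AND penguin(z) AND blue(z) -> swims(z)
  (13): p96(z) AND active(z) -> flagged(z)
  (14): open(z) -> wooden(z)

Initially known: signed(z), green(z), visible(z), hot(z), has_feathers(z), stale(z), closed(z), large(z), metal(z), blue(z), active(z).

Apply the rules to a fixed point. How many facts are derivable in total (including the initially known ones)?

20

Round 1 — (2), (4), (11), derive flagged(z), penguin(z), locked(z).
Round 2 — (8), (9), (12), derive ready(z), p61(z), swims(z).
Round 3 — (1), derive red(z).
Round 4 — (10), derive open(z).
Round 5 — (14), derive wooden(z).
Closure: {active(z), blue(z), closed(z), flagged(z), green(z), has_feathers(z), hot(z), large(z), locked(z), metal(z), open(z), p61(z), penguin(z), ready(z), red(z), signed(z), stale(z), swims(z), visible(z), wooden(z)} — 20 facts.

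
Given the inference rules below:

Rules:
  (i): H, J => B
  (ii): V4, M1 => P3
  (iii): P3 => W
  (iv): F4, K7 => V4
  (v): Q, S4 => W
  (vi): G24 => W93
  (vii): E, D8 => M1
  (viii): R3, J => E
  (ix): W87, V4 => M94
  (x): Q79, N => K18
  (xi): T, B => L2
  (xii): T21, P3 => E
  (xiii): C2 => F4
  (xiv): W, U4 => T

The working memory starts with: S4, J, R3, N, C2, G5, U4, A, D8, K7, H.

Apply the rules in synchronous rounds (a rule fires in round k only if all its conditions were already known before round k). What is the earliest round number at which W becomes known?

4

Round 1: (i) [H, J => B]; (viii) [R3, J => E]; (xiii) [C2 => F4]. Adds B, E, F4.
Round 2: (iv) [F4, K7 => V4]; (vii) [E, D8 => M1]. Adds V4, M1.
Round 3: (ii) [V4, M1 => P3]. Adds P3.
Round 4: (iii) [P3 => W]. Adds W.
W first appears in round 4.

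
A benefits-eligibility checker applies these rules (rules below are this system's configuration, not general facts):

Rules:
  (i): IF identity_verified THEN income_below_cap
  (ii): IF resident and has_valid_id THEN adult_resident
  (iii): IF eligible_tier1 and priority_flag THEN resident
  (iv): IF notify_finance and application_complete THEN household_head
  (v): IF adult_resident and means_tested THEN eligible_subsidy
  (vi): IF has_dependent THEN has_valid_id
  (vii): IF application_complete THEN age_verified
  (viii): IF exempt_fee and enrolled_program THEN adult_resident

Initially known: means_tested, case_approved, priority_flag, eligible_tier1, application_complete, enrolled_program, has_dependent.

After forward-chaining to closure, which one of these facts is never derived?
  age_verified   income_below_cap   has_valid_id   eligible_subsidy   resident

[1] (iii) [IF eligible_tier1 and priority_flag THEN resident]; (vi) [IF has_dependent THEN has_valid_id]; (vii) [IF application_complete THEN age_verified]. ⇒ new: resident, has_valid_id, age_verified.
[2] (ii) [IF resident and has_valid_id THEN adult_resident]. ⇒ new: adult_resident.
[3] (v) [IF adult_resident and means_tested THEN eligible_subsidy]. ⇒ new: eligible_subsidy.
Derived: eligible_subsidy (round 3), resident (round 1), age_verified (round 1), has_valid_id (round 1). income_below_cap never appears in any round.

income_below_cap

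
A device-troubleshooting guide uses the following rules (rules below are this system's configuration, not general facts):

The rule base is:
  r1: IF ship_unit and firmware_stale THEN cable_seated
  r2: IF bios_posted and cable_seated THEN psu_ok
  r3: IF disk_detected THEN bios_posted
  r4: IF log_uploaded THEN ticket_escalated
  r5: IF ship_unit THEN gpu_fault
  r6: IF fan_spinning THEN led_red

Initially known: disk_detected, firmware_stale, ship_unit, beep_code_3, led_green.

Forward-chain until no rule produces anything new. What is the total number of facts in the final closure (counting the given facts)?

9

Round 1 fires r1, r3, r5, giving cable_seated, bios_posted, gpu_fault.
Round 2 fires r2, giving psu_ok.
Closure: {beep_code_3, bios_posted, cable_seated, disk_detected, firmware_stale, gpu_fault, led_green, psu_ok, ship_unit} — 9 facts.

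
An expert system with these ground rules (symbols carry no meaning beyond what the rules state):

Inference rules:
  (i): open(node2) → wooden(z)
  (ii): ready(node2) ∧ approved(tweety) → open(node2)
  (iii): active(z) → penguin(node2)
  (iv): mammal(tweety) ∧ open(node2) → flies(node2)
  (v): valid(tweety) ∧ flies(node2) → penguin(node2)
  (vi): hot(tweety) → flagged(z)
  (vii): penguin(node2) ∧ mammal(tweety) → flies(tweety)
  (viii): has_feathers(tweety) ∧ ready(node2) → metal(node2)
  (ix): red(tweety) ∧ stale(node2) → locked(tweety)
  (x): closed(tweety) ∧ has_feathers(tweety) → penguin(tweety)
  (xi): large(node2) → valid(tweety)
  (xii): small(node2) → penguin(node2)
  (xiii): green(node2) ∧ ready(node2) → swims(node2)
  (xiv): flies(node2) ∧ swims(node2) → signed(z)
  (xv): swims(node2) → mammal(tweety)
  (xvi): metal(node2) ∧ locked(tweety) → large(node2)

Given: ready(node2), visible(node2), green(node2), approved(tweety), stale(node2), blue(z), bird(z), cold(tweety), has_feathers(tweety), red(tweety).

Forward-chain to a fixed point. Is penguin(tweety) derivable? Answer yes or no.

Round 1 fires (ii), (viii), (ix), (xiii), giving open(node2), metal(node2), locked(tweety), swims(node2).
Round 2 fires (i), (xv), (xvi), giving wooden(z), mammal(tweety), large(node2).
Round 3 fires (iv), (xi), giving flies(node2), valid(tweety).
Round 4 fires (v), (xiv), giving penguin(node2), signed(z).
Round 5 fires (vii), giving flies(tweety).
Fixed point reached. penguin(tweety) is concluded only by (x); (x) needs closed(tweety) (never derived).

no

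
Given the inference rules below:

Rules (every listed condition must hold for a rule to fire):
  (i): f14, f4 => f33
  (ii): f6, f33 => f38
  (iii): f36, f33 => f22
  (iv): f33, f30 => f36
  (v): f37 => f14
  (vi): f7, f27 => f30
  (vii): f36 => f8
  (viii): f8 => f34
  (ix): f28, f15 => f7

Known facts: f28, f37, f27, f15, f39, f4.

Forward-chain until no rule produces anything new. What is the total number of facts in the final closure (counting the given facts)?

14

Round 1: (v) [f37 => f14]; (ix) [f28, f15 => f7]. New: f14, f7.
Round 2: (i) [f14, f4 => f33]; (vi) [f7, f27 => f30]. New: f33, f30.
Round 3: (iv) [f33, f30 => f36]. New: f36.
Round 4: (iii) [f36, f33 => f22]; (vii) [f36 => f8]. New: f22, f8.
Round 5: (viii) [f8 => f34]. New: f34.
Closure: {f14, f15, f22, f27, f28, f30, f33, f34, f36, f37, f39, f4, f7, f8} — 14 facts.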